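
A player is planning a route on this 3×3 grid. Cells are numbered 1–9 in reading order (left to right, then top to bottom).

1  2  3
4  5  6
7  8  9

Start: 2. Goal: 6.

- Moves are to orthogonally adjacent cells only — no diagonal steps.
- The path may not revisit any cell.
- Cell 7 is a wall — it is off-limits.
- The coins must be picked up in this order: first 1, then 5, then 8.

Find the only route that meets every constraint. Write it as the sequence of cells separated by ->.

The waypoints must appear in the order 1, 5, 8, with no cell reused.
Route from 2: left 1 to 1, down 1 to 4, right 1 to 5, down 1 to 8, right 1 to 9, up 1 to 6 — 6 moves in all.
Check: order respected (1 at step 1, 5 at step 3, 8 at step 4).

2 -> 1 -> 4 -> 5 -> 8 -> 9 -> 6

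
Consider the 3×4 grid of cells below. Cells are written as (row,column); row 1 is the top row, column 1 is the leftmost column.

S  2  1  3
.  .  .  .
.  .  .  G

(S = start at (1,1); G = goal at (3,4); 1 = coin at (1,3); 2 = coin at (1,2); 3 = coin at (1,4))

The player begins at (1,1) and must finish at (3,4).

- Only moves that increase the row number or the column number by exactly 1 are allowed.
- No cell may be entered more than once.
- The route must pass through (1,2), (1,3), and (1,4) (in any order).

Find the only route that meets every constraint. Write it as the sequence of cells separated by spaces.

(1,1) (1,2) (1,3) (1,4) (2,4) (3,4)

Moves only go right or down, so the column and row indices never decrease.
Route from (1,1): right 3 to (1,4), down 2 to (3,4) — 5 moves in all.
Check: all required cells visited.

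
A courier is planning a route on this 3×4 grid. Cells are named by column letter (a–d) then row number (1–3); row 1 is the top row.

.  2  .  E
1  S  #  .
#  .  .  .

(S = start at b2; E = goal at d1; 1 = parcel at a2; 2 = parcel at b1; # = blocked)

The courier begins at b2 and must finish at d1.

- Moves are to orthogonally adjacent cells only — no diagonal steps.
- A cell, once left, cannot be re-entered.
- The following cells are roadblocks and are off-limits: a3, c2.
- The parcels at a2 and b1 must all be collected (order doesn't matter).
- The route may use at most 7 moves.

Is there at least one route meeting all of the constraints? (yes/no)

yes

One route that works: b2 → a2 → a1 → b1 → c1 → d1.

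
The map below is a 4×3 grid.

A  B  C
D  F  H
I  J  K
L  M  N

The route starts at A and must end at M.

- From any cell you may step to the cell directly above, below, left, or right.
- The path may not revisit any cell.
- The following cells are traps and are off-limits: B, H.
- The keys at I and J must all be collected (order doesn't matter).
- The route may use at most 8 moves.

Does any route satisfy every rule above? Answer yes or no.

yes

One route that works: A → D → I → J → M.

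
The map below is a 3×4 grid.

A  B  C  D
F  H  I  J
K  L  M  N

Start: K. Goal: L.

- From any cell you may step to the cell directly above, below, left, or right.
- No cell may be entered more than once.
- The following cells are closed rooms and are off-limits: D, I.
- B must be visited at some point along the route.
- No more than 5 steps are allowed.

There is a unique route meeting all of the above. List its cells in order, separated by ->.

K -> F -> A -> B -> H -> L

Any route must reach B and still end at L within 5 moves, so the order of the required stops is forced.
Route from K: up 2 to A, right 1 to B, down 2 to L — 5 moves in all.
Check: all required cells visited; 5 ≤ 5 moves.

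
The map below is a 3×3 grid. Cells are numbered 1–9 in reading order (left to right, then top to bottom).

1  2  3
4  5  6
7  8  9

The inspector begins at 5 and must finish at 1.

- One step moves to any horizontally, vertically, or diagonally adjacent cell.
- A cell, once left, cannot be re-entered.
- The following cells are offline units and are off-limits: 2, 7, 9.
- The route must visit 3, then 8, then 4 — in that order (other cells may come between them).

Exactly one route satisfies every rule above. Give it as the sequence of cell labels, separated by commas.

5, 3, 6, 8, 4, 1

The waypoints must appear in the order 3, 8, 4, with no cell reused.
Route from 5: up-right 1 to 3, down 1 to 6, down-left 1 to 8, up-left 1 to 4, up 1 to 1 — 5 moves in all.
Check: order respected (3 at step 1, 8 at step 3, 4 at step 4).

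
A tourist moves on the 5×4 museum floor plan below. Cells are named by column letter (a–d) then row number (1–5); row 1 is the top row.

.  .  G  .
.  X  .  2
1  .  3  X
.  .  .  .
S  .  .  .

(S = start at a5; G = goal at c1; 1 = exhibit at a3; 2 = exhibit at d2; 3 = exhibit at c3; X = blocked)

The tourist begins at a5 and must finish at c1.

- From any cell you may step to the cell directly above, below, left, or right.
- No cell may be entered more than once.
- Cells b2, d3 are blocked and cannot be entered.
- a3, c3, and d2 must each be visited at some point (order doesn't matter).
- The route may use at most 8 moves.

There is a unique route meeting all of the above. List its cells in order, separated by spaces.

The 8-move cap with required stops at a3, c3, d2 leaves no slack for detours.
Route from a5: up 2 to a3, right 2 to c3, up 1 to c2, right 1 to d2, up 1 to d1, left 1 to c1 — 8 moves in all.
Check: all required cells visited; 8 ≤ 8 moves.

a5 a4 a3 b3 c3 c2 d2 d1 c1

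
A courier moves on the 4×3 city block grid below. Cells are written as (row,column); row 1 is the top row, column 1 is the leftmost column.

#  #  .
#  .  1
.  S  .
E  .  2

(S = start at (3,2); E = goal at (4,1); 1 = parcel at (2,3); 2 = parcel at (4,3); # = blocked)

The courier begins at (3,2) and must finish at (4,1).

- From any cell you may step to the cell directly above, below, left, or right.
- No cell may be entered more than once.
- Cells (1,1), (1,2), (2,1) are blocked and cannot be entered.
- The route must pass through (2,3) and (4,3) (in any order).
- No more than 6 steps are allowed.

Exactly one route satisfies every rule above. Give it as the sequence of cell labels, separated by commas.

(3,2), (2,2), (2,3), (3,3), (4,3), (4,2), (4,1)

The budget equals the shortest possible length, so every move has to be on a shortest route through the required cells.
Route from (3,2): up to (2,2), right to (2,3), 2× down (reaching (4,3)), 2× left (reaching (4,1)) — 6 moves in all.
Check: all required cells visited; 6 ≤ 6 moves.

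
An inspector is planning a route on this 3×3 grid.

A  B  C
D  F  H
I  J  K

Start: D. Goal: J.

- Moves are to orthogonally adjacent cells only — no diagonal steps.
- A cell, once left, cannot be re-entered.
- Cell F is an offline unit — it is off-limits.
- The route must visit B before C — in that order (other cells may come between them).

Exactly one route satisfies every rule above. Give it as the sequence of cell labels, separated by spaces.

The waypoints must appear in the order B, C, with no cell reused.
Route from D: up 1 to A, right 2 to C, down 2 to K, left 1 to J — 6 moves in all.
Check: order respected (B at step 2, C at step 3).

D A B C H K J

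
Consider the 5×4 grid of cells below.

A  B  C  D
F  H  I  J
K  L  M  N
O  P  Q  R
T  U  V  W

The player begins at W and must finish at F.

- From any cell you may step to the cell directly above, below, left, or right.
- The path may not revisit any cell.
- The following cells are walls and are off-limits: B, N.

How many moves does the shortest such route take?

The Manhattan distance from W to F is |5−2| + |4−1| = 6, so at least 6 moves are needed.
A route of 6 moves achieves this: W → R → Q → M → I → H → F.
Since 6 matches the lower bound, it is optimal.

6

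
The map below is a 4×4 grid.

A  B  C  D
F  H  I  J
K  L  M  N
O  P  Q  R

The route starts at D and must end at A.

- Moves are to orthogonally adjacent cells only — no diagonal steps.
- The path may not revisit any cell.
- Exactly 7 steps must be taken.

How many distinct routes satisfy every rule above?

Need simple routes of exactly 7 moves from D to A (Manhattan distance 3, so 2 moves are spent on a detour and 2 undoing it).
Branch systematically from the start, pruning whenever the remaining move budget drops below the Manhattan distance to A or differs from it in parity. Grouping the completions by first move — via J: 11; via C: 5 — and summing: 11 + 5 = 16.
That gives 16 routes.

16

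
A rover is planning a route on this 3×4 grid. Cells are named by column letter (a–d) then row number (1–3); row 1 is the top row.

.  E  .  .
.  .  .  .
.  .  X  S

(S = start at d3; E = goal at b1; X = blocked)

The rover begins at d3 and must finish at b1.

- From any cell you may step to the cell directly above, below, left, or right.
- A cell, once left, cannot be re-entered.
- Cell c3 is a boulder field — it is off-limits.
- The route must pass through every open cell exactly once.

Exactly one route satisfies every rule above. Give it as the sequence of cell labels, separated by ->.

d3 -> d2 -> d1 -> c1 -> c2 -> b2 -> b3 -> a3 -> a2 -> a1 -> b1

Need to visit all 11 open cells exactly once, starting at d3 and ending at b1.
Cell a3 has only two open neighbours (a2 and b3), so the path must pass straight through it: one of those is the cell it's entered from and the other is where it exits.
Route from d3: 2× up (reaching d1), left to c1, down to c2, left to b2, down to b3, left to a3, 2× up (reaching a1), right to b1 — 10 moves in all.
Check: all 11 open cells covered.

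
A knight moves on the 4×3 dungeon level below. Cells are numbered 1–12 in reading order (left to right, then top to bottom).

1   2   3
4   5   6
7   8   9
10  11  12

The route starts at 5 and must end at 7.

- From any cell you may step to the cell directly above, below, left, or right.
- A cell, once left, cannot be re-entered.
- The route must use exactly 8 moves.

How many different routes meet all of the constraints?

5

Need simple routes of exactly 8 moves from 5 to 7 (Manhattan distance 2, so 3 moves are spent on a detour and 3 undoing it).
Enumerating: 5 2 3 6 9 12 11 8 7 | 5 2 3 6 9 12 11 10 7 | 5 2 3 6 9 8 11 10 7 | 5 8 9 6 3 2 1 4 7 | 5 4 1 2 3 6 9 8 7.
That gives 5 routes.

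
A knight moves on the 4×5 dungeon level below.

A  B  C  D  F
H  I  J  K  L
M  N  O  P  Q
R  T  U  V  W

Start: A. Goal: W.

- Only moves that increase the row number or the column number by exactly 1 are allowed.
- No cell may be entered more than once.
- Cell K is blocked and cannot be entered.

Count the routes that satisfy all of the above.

A right/down-only route from A to W makes exactly 3 down-moves and 4 right-moves in some order.
With no other constraints that would be C(7,3) = 35 routes.
Subtract routes through each blocked cell (inclusion–exclusion for overlaps): − through K: 12 → 23.
That gives 23 routes.

23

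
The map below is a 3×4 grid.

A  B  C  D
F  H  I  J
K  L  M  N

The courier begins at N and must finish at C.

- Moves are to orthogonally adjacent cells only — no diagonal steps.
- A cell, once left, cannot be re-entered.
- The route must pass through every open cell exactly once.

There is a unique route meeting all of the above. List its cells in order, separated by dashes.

Need to visit all 12 open cells exactly once, starting at N and ending at C.
Cell D has only two open neighbours (J and C), so the path must pass straight through it: one of those is the cell it's entered from and the other is where it exits.
Route from N: 3× left (reaching K), 2× up (reaching A), right to B, down to H, 2× right (reaching J), up to D, left to C — 11 moves in all.
Check: all 12 open cells covered.

N - M - L - K - F - A - B - H - I - J - D - C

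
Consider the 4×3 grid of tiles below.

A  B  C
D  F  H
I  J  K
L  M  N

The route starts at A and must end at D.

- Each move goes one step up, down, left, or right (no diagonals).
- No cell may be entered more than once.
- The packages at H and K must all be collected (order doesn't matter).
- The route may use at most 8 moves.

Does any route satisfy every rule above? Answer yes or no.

yes

One route that works: A → B → F → H → K → J → I → D.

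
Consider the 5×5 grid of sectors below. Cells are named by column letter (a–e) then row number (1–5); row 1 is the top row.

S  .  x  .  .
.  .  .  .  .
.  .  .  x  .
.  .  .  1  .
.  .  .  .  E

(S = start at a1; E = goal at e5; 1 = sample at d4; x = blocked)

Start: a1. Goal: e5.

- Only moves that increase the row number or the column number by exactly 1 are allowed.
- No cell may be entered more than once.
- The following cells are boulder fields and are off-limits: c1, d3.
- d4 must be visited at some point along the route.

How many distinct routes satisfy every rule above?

A right/down-only route from a1 to e5 makes exactly 4 down-moves and 4 right-moves in some order.
With no other constraints that would be C(8,4) = 70 routes.
Split at d4 and multiply the segment counts (each segment already excludes blocked cells): a1→d4: 9; d4→e5: 2; product = 18.
That gives 18 routes.

18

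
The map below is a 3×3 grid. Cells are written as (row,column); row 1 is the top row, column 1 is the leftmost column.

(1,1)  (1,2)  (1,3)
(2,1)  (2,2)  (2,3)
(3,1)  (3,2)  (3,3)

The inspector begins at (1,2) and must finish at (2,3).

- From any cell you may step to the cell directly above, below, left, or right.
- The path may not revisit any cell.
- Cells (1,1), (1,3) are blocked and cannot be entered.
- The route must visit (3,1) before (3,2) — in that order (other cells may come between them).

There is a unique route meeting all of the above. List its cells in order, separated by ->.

(1,2) -> (2,2) -> (2,1) -> (3,1) -> (3,2) -> (3,3) -> (2,3)

The waypoints must appear in the order (3,1), (3,2), with no cell reused.
Route from (1,2): down to (2,2), left to (2,1), down to (3,1), 2× right (reaching (3,3)), up to (2,3) — 6 moves in all.
Check: order respected ((3,1) at step 3, (3,2) at step 4).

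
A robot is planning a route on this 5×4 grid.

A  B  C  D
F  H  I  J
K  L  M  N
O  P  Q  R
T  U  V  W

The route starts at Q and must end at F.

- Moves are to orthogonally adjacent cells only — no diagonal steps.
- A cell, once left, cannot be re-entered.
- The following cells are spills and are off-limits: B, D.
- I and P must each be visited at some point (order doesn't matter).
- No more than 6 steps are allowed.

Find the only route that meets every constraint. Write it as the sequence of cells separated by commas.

Q, P, L, M, I, H, F

The 6-move cap with required stops at I, P leaves no slack for detours.
Route from Q: left to P, up to L, right to M, up to I, 2× left (reaching F) — 6 moves in all.
Check: all required cells visited; 6 ≤ 6 moves.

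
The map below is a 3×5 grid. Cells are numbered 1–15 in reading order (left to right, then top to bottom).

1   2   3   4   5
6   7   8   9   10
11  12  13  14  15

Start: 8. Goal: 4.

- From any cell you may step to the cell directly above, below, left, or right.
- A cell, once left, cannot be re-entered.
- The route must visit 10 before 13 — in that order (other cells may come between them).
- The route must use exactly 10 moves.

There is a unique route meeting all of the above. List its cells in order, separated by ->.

The waypoints must appear in the order 10, 13, with no cell reused.
Route from 8: right 2 to 10, down 1 to 15, left 3 to 12, up 2 to 2, right 2 to 4 — 10 moves in all.
Check: order respected (10 at step 2, 13 at step 5); 10 moves as required.

8 -> 9 -> 10 -> 15 -> 14 -> 13 -> 12 -> 7 -> 2 -> 3 -> 4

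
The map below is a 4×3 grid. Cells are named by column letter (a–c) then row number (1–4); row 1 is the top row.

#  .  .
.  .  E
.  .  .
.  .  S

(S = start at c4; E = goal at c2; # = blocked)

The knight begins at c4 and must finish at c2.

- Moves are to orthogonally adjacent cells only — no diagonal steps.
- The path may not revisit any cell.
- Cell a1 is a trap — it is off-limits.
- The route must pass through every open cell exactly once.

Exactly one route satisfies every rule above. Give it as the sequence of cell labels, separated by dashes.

Need to visit all 11 open cells exactly once, starting at c4 and ending at c2.
Cell c1 has only two open neighbours (c2 and b1), so the path must pass straight through it: one of those is the cell it's entered from and the other is where it exits.
Route from c4: up 1 to c3, left 1 to b3, down 1 to b4, left 1 to a4, up 2 to a2, right 1 to b2, up 1 to b1, right 1 to c1, down 1 to c2 — 10 moves in all.
Check: all 11 open cells covered.

c4 - c3 - b3 - b4 - a4 - a3 - a2 - b2 - b1 - c1 - c2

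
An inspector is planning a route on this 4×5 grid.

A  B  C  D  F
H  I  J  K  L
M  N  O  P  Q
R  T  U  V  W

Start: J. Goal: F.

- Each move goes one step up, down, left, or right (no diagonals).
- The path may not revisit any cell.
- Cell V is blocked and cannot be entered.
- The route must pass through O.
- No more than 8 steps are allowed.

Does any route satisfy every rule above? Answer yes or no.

One route that works: J → O → P → K → D → F.

yes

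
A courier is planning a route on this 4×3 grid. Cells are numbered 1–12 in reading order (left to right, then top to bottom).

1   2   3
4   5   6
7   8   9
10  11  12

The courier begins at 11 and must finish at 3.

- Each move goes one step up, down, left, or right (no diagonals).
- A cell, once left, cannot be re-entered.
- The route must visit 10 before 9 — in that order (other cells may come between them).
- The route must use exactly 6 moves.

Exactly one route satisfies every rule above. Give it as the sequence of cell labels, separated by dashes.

The waypoints must appear in the order 10, 9, with no cell reused.
Route from 11: left to 10, up to 7, 2× right (reaching 9), 2× up (reaching 3) — 6 moves in all.
Check: order respected (10 at step 1, 9 at step 4); 6 moves as required.

11 - 10 - 7 - 8 - 9 - 6 - 3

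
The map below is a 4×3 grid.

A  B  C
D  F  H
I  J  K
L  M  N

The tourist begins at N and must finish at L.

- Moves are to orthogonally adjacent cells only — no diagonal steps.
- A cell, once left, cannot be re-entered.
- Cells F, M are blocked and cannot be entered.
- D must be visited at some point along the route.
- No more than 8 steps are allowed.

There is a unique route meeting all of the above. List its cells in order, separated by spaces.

The budget equals the shortest possible length, so every move has to be on a shortest route through the required cells.
Route from N: 3× up (reaching C), 2× left (reaching A), 3× down (reaching L) — 8 moves in all.
Check: all required cells visited; 8 ≤ 8 moves.

N K H C B A D I L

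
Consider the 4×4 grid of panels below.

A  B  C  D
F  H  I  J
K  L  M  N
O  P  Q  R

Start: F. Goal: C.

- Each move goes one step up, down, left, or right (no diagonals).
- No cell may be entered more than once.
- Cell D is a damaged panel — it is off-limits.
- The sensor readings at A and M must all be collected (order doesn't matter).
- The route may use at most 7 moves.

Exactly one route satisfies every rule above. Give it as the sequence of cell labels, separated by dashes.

F - A - B - H - L - M - I - C

Any route must reach A and M and still end at C within 7 moves, so the order of the required stops is forced.
Route from F: up 1 to A, right 1 to B, down 2 to L, right 1 to M, up 2 to C — 7 moves in all.
Check: all required cells visited; 7 ≤ 7 moves.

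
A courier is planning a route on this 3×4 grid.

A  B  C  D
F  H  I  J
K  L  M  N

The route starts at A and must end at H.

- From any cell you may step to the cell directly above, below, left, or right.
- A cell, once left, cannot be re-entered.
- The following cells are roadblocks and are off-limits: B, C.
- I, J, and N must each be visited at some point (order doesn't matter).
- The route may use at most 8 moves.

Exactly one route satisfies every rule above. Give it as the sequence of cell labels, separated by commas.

The 8-move cap with required stops at I, J, N leaves no slack for detours.
Route from A: down 2 to K, right 3 to N, up 1 to J, left 2 to H — 8 moves in all.
Check: all required cells visited; 8 ≤ 8 moves.

A, F, K, L, M, N, J, I, H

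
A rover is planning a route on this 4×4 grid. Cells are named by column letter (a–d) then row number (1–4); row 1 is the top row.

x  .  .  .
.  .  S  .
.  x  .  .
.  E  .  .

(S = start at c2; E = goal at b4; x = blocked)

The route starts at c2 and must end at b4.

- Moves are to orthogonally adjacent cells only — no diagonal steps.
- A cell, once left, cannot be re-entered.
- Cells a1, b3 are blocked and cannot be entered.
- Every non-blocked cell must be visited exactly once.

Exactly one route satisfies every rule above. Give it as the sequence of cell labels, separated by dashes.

c2 - c3 - c4 - d4 - d3 - d2 - d1 - c1 - b1 - b2 - a2 - a3 - a4 - b4

Need to visit all 14 open cells exactly once, starting at c2 and ending at b4.
Route from c2: down 2 to c4, right 1 to d4, up 3 to d1, left 2 to b1, down 1 to b2, left 1 to a2, down 2 to a4, right 1 to b4 — 13 moves in all.
Check: all 14 open cells covered.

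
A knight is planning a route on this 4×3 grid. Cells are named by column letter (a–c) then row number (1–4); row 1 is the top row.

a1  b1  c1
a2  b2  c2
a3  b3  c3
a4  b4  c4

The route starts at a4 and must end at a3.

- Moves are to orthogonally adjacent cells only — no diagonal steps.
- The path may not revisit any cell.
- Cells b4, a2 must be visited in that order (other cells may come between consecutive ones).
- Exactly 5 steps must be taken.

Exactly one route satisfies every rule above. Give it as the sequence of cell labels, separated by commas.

a4, b4, b3, b2, a2, a3

The waypoints must appear in the order b4, a2, with no cell reused.
Route from a4: right 1 to b4, up 2 to b2, left 1 to a2, down 1 to a3 — 5 moves in all.
Check: order respected (b4 at step 1, a2 at step 4); 5 moves as required.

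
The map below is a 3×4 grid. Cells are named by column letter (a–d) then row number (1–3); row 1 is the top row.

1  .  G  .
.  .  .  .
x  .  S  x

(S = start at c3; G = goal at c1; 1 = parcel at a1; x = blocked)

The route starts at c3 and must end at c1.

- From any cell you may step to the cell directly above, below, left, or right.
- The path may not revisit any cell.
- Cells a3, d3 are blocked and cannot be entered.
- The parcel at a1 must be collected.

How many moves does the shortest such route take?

Any route passes through a1 somewhere between c3 and c1. Summing Manhattan distances along the two legs (c3 → a1 → c1) gives a lower bound of 4 + 2 = 6 moves.
A route of 6 moves achieves this: c3 → c2 → b2 → a2 → a1 → b1 → c1.
Since 6 matches the lower bound, it is optimal.

6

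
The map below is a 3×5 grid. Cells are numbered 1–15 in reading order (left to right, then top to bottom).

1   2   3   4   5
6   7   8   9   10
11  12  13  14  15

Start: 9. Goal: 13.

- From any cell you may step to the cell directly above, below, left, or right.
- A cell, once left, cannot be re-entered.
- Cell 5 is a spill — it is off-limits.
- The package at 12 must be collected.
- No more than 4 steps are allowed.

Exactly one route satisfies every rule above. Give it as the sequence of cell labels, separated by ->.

Any route must reach 12 and still end at 13 within 4 moves, so the order of the required stops is forced.
Route from 9: 2× left (reaching 7), down to 12, right to 13 — 4 moves in all.
Check: all required cells visited; 4 ≤ 4 moves.

9 -> 8 -> 7 -> 12 -> 13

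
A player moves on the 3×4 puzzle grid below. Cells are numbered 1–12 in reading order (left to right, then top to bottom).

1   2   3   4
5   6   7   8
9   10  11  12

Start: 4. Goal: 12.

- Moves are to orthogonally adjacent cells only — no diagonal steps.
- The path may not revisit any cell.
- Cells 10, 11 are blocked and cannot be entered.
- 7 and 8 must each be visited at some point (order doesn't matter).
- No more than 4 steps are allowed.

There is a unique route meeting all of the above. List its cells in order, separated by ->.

4 -> 3 -> 7 -> 8 -> 12

Any route must reach 7 and 8 and still end at 12 within 4 moves, so the order of the required stops is forced.
Route from 4: left to 3, down to 7, right to 8, down to 12 — 4 moves in all.
Check: all required cells visited; 4 ≤ 4 moves.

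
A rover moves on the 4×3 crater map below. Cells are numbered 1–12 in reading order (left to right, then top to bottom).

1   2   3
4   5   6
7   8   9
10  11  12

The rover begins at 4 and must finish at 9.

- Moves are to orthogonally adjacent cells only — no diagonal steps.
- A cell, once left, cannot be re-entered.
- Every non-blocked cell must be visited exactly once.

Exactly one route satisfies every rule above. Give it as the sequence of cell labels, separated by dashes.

Need to visit all 12 open cells exactly once, starting at 4 and ending at 9.
Cell 12 has only two open neighbours (9 and 11), so the path must pass straight through it: one of those is the cell it's entered from and the other is where it exits.
Route from 4: up 1 to 1, right 2 to 3, down 1 to 6, left 1 to 5, down 1 to 8, left 1 to 7, down 1 to 10, right 2 to 12, up 1 to 9 — 11 moves in all.
Check: all 12 open cells covered.

4 - 1 - 2 - 3 - 6 - 5 - 8 - 7 - 10 - 11 - 12 - 9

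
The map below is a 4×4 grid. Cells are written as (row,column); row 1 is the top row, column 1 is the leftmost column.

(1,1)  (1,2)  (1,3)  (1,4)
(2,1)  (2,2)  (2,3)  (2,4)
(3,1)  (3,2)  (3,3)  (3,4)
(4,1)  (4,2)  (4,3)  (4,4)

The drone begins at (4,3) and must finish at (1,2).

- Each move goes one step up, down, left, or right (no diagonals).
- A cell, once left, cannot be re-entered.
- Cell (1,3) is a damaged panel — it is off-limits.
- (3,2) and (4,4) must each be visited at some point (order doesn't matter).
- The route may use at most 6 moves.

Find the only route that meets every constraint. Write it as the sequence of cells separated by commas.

(4,3), (4,4), (3,4), (3,3), (3,2), (2,2), (1,2)

Any route must reach (3,2) and (4,4) and still end at (1,2) within 6 moves, so the order of the required stops is forced.
Route from (4,3): right to (4,4), up to (3,4), 2× left (reaching (3,2)), 2× up (reaching (1,2)) — 6 moves in all.
Check: all required cells visited; 6 ≤ 6 moves.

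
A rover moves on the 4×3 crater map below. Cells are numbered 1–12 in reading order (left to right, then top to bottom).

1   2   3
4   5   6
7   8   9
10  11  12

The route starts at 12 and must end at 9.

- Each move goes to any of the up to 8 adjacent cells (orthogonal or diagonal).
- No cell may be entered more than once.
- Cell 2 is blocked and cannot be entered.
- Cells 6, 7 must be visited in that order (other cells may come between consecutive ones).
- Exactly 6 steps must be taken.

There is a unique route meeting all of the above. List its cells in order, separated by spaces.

12 8 6 5 7 11 9

The waypoints must appear in the order 6, 7, with no cell reused.
Route from 12: up-left to 8, up-right to 6, left to 5, down-left to 7, down-right to 11, up-right to 9 — 6 moves in all.
Check: order respected (6 at step 2, 7 at step 4); 6 moves as required.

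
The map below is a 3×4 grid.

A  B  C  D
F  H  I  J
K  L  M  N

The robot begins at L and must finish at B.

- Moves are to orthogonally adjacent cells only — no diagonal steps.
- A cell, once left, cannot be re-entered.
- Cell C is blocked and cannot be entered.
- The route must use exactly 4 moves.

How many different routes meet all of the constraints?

4

Need simple routes of exactly 4 moves from L to B (Manhattan distance 2, so 1 moves are spent on a detour and 1 undoing it).
Enumerating: L H F A B | L K F A B | L K F H B | L M I H B.
That gives 4 routes.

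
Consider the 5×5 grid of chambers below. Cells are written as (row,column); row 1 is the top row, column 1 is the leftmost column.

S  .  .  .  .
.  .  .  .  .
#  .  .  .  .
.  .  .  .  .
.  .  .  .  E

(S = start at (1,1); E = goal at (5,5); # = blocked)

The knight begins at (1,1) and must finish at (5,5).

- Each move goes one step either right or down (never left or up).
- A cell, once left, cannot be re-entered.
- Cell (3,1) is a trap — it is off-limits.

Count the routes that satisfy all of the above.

A right/down-only route from (1,1) to (5,5) makes exactly 4 down-moves and 4 right-moves in some order.
With no other constraints that would be C(8,4) = 70 routes.
Subtract routes through each blocked cell (inclusion–exclusion for overlaps): − through (3,1): 15 → 55.
That gives 55 routes.

55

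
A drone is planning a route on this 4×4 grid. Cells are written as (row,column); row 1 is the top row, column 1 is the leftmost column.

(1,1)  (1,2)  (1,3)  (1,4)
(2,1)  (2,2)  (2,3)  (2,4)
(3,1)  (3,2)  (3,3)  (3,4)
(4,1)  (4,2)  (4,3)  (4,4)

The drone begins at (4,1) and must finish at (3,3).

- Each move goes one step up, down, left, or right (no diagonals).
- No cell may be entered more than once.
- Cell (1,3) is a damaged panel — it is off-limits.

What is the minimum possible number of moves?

The Manhattan distance from (4,1) to (3,3) is |4−3| + |1−3| = 3, so at least 3 moves are needed.
A route of 3 moves achieves this: (4,1) → (3,1) → (3,2) → (3,3).
Since 3 matches the lower bound, it is optimal.

3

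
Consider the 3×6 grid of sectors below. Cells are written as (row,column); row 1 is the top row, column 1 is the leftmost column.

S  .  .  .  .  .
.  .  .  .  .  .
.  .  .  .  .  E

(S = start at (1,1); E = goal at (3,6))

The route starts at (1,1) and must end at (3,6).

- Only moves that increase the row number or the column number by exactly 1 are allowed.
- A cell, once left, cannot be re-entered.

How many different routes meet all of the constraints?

21

A right/down-only route from (1,1) to (3,6) makes exactly 2 down-moves and 5 right-moves in some order.
With no other constraints that would be C(7,2) = 21 routes.
That gives 21 routes.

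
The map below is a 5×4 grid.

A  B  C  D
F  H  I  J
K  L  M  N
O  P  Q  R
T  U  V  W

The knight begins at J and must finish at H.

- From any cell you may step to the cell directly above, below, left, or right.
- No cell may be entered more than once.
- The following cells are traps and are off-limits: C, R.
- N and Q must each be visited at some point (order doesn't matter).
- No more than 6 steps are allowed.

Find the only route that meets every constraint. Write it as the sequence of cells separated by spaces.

J N M Q P L H

Any route must reach N and Q and still end at H within 6 moves, so the order of the required stops is forced.
Route from J: down to N, left to M, down to Q, left to P, 2× up (reaching H) — 6 moves in all.
Check: all required cells visited; 6 ≤ 6 moves.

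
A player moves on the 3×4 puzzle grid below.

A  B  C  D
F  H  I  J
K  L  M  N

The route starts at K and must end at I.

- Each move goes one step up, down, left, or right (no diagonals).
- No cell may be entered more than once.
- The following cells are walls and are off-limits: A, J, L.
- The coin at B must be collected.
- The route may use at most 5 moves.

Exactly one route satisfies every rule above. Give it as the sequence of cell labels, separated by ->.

K -> F -> H -> B -> C -> I

The 5-move cap with required stops at B leaves no slack for detours.
Route from K: up to F, right to H, up to B, right to C, down to I — 5 moves in all.
Check: all required cells visited; 5 ≤ 5 moves.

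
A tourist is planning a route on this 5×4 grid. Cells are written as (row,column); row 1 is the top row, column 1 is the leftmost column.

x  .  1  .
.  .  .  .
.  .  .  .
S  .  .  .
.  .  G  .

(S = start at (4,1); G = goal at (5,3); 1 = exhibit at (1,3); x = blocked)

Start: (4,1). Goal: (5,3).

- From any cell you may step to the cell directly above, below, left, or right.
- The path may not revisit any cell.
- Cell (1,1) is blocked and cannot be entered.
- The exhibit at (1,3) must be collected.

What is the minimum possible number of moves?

9

Any route passes through (1,3) somewhere between (4,1) and (5,3). Summing Manhattan distances along the two legs ((4,1) → (1,3) → (5,3)) gives a lower bound of 5 + 4 = 9 moves.
A route of 9 moves achieves this: (4,1) → (3,1) → (2,1) → (2,2) → (1,2) → (1,3) → (2,3) → (3,3) → (4,3) → (5,3).
Since 9 matches the lower bound, it is optimal.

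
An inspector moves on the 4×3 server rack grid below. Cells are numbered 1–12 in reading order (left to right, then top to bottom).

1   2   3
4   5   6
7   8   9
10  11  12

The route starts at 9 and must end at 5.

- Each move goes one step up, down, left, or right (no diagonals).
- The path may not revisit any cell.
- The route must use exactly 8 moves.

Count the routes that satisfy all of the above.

Need simple routes of exactly 8 moves from 9 to 5 (Manhattan distance 2, so 3 moves are spent on a detour and 3 undoing it).
Enumerating: 9 6 3 2 1 4 7 8 5 | 9 12 11 8 7 4 1 2 5 | 9 12 11 10 7 4 1 2 5 | 9 8 11 10 7 4 1 2 5 | 9 8 7 4 1 2 3 6 5.
That gives 5 routes.

5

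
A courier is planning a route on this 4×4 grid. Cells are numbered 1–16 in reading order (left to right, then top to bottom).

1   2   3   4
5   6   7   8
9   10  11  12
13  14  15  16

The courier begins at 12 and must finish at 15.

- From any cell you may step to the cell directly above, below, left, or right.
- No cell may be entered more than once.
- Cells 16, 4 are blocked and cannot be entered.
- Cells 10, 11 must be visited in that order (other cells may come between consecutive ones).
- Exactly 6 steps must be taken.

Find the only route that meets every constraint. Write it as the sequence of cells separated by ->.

12 -> 8 -> 7 -> 6 -> 10 -> 11 -> 15

The waypoints must appear in the order 10, 11, with no cell reused.
Route from 12: up to 8, 2× left (reaching 6), down to 10, right to 11, down to 15 — 6 moves in all.
Check: order respected (10 at step 4, 11 at step 5); 6 moves as required.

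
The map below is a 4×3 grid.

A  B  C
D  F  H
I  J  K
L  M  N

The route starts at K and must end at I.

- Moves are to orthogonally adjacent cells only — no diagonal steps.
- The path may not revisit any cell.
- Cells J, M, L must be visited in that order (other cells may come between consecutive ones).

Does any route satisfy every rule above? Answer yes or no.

One route that works: K → J → M → L → I.

yes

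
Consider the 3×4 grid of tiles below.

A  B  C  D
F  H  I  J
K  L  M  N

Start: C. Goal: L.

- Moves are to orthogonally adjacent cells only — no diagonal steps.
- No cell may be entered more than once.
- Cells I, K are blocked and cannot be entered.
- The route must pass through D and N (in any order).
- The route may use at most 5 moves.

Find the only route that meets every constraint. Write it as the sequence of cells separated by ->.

Any route must reach D and N and still end at L within 5 moves, so the order of the required stops is forced.
Route from C: right to D, 2× down (reaching N), 2× left (reaching L) — 5 moves in all.
Check: all required cells visited; 5 ≤ 5 moves.

C -> D -> J -> N -> M -> L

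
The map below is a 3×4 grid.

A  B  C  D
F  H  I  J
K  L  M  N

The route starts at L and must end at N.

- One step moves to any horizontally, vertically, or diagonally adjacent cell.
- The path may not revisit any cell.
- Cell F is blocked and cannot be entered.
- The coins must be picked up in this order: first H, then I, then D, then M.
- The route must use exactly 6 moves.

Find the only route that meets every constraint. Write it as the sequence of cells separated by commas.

The waypoints must appear in the order H, I, D, M, with no cell reused.
Route from L: up 1 to H, right 1 to I, up-right 1 to D, down 1 to J, down-left 1 to M, right 1 to N — 6 moves in all.
Check: order respected (H at step 1, I at step 2, D at step 3, M at step 5); 6 moves as required.

L, H, I, D, J, M, N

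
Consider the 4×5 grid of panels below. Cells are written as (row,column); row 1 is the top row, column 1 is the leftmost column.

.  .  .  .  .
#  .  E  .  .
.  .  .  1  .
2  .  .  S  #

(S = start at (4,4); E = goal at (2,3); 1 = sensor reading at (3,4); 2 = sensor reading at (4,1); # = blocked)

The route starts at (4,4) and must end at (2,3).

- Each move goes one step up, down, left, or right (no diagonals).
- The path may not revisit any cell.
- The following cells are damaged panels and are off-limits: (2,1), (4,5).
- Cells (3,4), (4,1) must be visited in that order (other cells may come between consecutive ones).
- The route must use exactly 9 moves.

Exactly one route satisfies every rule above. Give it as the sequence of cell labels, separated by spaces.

The waypoints must appear in the order (3,4), (4,1), with no cell reused.
Route from (4,4): up to (3,4), left to (3,3), down to (4,3), 2× left (reaching (4,1)), up to (3,1), right to (3,2), up to (2,2), right to (2,3) — 9 moves in all.
Check: order respected (1 at step 1, 2 at step 5); 9 moves as required.

(4,4) (3,4) (3,3) (4,3) (4,2) (4,1) (3,1) (3,2) (2,2) (2,3)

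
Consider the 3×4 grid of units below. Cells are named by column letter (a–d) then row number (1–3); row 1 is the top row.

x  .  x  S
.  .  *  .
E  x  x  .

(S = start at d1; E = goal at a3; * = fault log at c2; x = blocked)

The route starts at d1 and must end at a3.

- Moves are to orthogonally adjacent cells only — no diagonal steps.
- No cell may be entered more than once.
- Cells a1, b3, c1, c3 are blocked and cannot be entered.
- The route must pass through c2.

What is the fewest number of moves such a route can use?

5

Any route passes through c2 somewhere between d1 and a3. Summing Manhattan distances along the two legs (d1 → c2 → a3) gives a lower bound of 2 + 3 = 5 moves.
A route of 5 moves achieves this: d1 → d2 → c2 → b2 → a2 → a3.
Since 5 matches the lower bound, it is optimal.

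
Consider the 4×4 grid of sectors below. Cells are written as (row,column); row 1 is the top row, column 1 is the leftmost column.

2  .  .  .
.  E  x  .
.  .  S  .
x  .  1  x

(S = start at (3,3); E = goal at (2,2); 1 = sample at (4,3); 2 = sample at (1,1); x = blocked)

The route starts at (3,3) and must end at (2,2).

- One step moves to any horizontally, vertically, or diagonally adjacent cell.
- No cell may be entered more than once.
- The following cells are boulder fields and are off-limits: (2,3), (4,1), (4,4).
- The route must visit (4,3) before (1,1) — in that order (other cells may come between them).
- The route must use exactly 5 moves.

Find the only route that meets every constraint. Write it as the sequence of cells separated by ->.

The waypoints must appear in the order (4,3), (1,1), with no cell reused.
Route from (3,3): down to (4,3), 2× up-left (reaching (2,1)), up to (1,1), down-right to (2,2) — 5 moves in all.
Check: order respected (1 at step 1, 2 at step 4); 5 moves as required.

(3,3) -> (4,3) -> (3,2) -> (2,1) -> (1,1) -> (2,2)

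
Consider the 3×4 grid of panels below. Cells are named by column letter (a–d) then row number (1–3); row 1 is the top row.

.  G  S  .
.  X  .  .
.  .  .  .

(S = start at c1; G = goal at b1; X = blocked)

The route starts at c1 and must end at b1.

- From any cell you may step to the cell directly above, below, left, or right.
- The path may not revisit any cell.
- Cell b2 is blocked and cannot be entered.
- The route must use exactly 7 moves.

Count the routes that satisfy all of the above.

1

Need simple routes of exactly 7 moves from c1 to b1 (Manhattan distance 1, so 3 moves are spent on a detour and 3 undoing it).
Enumerating: c1 c2 c3 b3 a3 a2 a1 b1.
That gives 1 route.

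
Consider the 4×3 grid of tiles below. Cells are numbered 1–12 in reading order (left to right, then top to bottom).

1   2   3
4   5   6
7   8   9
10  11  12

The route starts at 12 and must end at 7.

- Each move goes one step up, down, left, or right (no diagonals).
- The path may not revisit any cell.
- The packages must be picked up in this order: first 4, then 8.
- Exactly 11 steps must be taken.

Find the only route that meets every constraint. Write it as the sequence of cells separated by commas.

12, 9, 6, 3, 2, 1, 4, 5, 8, 11, 10, 7

The waypoints must appear in the order 4, 8, with no cell reused.
Route from 12: up 3 to 3, left 2 to 1, down 1 to 4, right 1 to 5, down 2 to 11, left 1 to 10, up 1 to 7 — 11 moves in all.
Check: order respected (4 at step 6, 8 at step 8); 11 moves as required.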